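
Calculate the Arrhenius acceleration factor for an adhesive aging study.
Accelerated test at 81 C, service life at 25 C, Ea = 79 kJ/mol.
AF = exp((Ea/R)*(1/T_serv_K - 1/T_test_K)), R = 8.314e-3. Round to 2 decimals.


T_test = 354.15 K, T_serv = 298.15 K
Ea/R = 79 / 0.008314 = 9502.04
AF = exp(9502.04 * (1/298.15 - 1/354.15))
= 154.38

154.38


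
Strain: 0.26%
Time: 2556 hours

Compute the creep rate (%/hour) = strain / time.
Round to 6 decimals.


Creep rate = 0.26 / 2556
= 0.000102 %/h

0.000102


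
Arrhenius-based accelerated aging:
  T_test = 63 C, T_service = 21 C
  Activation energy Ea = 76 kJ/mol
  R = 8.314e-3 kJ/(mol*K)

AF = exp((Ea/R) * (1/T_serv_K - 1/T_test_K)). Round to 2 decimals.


T_test_K = 336.15, T_serv_K = 294.15
AF = exp((76/8.314e-3) * (1/294.15 - 1/336.15))
= 48.56

48.56


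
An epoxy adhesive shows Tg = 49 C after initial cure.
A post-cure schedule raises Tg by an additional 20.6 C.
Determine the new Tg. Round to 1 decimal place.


New Tg = 49 + 20.6
= 69.6 C

69.6


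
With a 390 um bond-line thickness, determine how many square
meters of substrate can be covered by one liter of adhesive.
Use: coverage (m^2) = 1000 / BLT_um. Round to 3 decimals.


Coverage = 1000 / 390 = 2.564 m^2

2.564


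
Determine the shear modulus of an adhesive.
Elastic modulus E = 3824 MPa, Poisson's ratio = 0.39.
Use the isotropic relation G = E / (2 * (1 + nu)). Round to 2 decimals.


G = 3824 / (2*(1+0.39)) = 3824 / 2.78
= 1375.54 MPa

1375.54


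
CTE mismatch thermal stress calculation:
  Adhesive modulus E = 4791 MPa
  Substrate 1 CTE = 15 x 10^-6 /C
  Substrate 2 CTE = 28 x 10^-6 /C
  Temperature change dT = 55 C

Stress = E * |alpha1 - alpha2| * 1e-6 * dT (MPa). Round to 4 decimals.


delta_alpha = |15 - 28| = 13 x 10^-6/C
Stress = 4791 * 13e-6 * 55
= 3.4256 MPa

3.4256


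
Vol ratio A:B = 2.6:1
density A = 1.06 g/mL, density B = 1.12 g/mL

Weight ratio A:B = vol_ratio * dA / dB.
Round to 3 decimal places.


Weight ratio = 2.6 * 1.06 / 1.12
= 2.461

2.461


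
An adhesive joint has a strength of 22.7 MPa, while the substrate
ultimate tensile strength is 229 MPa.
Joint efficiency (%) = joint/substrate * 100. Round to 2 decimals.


Efficiency = 22.7 / 229 * 100
= 9.91%

9.91


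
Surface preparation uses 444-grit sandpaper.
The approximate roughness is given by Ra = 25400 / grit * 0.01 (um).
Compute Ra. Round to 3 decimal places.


Ra = 25400 / 444 * 0.01
= 254 / 444
= 0.572 um

0.572


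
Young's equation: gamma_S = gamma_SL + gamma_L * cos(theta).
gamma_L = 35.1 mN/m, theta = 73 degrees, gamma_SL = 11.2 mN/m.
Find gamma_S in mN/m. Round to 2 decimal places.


cos(73 deg) = 0.292372
gamma_S = 11.2 + 35.1 * 0.292372
= 21.46 mN/m

21.46


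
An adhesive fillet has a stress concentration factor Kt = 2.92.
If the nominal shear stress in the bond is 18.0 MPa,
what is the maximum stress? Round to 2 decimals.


Max stress = 18.0 * 2.92 = 52.56 MPa

52.56


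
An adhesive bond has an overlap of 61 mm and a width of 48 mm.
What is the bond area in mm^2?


Bond area = overlap * width
= 61 * 48
= 2928 mm^2

2928


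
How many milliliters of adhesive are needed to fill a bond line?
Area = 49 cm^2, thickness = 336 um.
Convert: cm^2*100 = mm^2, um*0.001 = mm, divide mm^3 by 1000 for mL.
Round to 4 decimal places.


= (49 * 100) * (336 * 0.001) / 1000
= 1.6464 mL

1.6464


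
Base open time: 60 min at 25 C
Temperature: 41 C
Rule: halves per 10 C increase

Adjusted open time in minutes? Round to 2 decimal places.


Acceleration = 2^((41-25)/10) = 3.0314
Open time = 60 / 3.0314 = 19.79 min

19.79


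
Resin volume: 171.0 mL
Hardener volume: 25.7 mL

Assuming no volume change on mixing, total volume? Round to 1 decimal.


V_total = 171.0 + 25.7 = 196.7 mL

196.7


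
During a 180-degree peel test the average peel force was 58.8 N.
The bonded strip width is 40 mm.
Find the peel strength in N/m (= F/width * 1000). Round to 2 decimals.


Peel strength = F/width * 1000
= 58.8 / 40 * 1000
= 1470.00 N/m

1470.00


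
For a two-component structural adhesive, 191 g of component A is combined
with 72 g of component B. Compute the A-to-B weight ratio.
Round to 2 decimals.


Weight ratio A:B = 191 / 72
= 2.65

2.65


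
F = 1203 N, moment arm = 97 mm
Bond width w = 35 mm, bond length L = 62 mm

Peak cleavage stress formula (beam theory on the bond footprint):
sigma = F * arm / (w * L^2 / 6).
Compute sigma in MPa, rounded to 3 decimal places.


sigma = (1203 * 97) / (35 * 3844 / 6)
= 116691 * 6 / 134540
= 700146 / 134540
= 5.204 MPa

5.204


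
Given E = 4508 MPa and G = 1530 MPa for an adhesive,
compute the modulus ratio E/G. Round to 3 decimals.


E/G ratio = 4508 / 1530 = 2.946

2.946


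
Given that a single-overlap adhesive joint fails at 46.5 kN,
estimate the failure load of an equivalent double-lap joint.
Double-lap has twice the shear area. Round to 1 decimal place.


Double-lap factor = 2
Expected load = 46.5 * 2 = 93.0 kN

93.0


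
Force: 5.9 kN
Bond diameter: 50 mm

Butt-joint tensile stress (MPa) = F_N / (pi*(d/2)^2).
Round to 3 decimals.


F_N = 5.9 * 1000 = 5900.0 N
A = pi*(25.0)^2 = 1963.4954 mm^2
stress = 5900.0 / 1963.4954 = 3.005 MPa

3.005


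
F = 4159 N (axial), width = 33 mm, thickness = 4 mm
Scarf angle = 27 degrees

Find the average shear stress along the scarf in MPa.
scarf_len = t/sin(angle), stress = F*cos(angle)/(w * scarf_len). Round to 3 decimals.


scarf_len = 4/sin(27 deg) = 8.8108
cos(27 deg) = 0.891007
stress = 4159*0.891007/(33*8.8108) = 12.745 MPa

12.745


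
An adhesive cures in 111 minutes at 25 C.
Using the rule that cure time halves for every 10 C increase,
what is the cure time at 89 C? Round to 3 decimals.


Factor = 2^((89 - 25) / 10) = 84.4485
Cure time = 111 / 84.4485
= 1.314 minutes

1.314


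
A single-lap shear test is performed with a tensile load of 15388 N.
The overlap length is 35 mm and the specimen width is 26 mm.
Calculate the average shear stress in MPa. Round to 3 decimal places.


Shear stress = F / (overlap * width)
= 15388 / (35 * 26)
= 15388 / 910
= 16.910 MPa

16.910


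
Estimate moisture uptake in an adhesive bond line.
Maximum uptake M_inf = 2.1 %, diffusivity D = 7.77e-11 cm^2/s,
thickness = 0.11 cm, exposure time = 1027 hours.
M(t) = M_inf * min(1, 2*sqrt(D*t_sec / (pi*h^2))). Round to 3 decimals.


Convert time: 1027 h = 3697200 s
ratio = min(1, 2*sqrt(7.77e-11*3697200/(pi*0.11^2)))
= 0.173864
M(t) = 2.1 * 0.173864 = 0.365%

0.365


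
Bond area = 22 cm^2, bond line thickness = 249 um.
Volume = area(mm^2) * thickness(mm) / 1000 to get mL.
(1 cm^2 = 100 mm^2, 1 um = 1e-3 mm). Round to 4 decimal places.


area_mm2 = 22 * 100 = 2200
blt_mm = 249 * 1e-3 = 0.249
vol_mm3 = 2200 * 0.249 = 547.8
vol_mL = 547.8 / 1000 = 0.5478 mL

0.5478


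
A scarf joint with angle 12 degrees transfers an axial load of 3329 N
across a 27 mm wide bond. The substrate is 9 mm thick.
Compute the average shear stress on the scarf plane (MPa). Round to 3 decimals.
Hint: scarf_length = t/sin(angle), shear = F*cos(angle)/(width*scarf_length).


scarf_length = 9 / sin(12 deg) = 43.2876 mm
cos(12 deg) = 0.978148
shear stress = 3329 * 0.978148 / (27 * 43.2876)
= 2.786 MPa

2.786


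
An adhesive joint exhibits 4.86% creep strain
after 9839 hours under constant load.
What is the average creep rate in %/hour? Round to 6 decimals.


Creep rate = strain / time
= 4.86 / 9839
= 0.000494 %/h

0.000494


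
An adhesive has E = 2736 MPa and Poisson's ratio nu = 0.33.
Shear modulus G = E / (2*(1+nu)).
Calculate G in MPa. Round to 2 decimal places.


G = 2736 / (2*(1+0.33))
= 2736 / 2.66
= 1028.57 MPa

1028.57


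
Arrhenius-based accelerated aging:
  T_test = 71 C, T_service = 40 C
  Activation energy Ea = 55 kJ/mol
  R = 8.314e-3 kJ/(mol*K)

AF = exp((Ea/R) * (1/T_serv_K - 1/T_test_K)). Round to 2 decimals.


T_test_K = 344.15, T_serv_K = 313.15
AF = exp((55/8.314e-3) * (1/313.15 - 1/344.15))
= 6.71

6.71


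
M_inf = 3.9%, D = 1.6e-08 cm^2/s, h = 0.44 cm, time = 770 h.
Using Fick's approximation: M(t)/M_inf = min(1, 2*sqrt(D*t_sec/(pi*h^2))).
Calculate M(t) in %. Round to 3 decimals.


t = 2772000 s
ratio = min(1, 2*sqrt(1.6e-08*2772000/(pi*0.1936)))
= 0.540081
M(t) = 3.9 * 0.540081 = 2.106%

2.106


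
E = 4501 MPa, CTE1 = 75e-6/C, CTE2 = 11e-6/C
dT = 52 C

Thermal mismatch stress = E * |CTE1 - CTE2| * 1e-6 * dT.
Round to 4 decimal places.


= 4501 * 64e-6 * 52
= 14.9793 MPa

14.9793


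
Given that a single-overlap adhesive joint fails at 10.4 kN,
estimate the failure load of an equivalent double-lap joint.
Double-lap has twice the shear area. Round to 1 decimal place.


Double-lap factor = 2
Expected load = 10.4 * 2 = 20.8 kN

20.8


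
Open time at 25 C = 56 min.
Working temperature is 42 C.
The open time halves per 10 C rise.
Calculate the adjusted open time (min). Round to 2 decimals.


factor = 2^((42 - 25) / 10) = 3.2490
ot = 56 / 3.2490 = 17.24 min

17.24


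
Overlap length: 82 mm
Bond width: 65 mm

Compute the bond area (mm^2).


Bond area = 82 * 65 = 5330 mm^2

5330


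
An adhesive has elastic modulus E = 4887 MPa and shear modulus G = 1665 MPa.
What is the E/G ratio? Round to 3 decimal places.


E/G = 4887 / 1665 = 2.935

2.935


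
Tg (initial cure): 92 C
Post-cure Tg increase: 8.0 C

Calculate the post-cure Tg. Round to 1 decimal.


Post-cure Tg = 92 + 8.0 = 100.0 C

100.0


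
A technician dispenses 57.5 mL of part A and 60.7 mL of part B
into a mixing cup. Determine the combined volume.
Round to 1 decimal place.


Combined volume = 57.5 + 60.7
= 118.2 mL

118.2


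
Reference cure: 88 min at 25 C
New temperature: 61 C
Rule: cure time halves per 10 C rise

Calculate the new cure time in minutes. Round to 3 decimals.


factor = 2^((61-25)/10) = 12.1257
t_new = 88 / 12.1257 = 7.257 min

7.257


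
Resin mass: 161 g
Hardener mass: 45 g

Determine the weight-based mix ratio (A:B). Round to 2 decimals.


Ratio = 161 / 45 = 3.58

3.58


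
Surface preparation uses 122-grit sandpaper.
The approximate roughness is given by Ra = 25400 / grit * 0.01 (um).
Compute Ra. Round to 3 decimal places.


Ra = 25400 / 122 * 0.01
= 254 / 122
= 2.082 um

2.082


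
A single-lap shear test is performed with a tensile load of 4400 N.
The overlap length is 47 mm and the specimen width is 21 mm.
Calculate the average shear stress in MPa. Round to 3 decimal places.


Shear stress = F / (overlap * width)
= 4400 / (47 * 21)
= 4400 / 987
= 4.458 MPa

4.458


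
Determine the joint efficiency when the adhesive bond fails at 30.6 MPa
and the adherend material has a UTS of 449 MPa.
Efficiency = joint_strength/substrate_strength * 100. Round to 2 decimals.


Joint efficiency = 30.6 / 449 * 100
= 6.82%

6.82


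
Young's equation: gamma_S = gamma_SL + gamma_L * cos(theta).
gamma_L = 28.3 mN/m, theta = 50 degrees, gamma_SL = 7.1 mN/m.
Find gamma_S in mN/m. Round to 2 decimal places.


cos(50 deg) = 0.642788
gamma_S = 7.1 + 28.3 * 0.642788
= 25.29 mN/m

25.29


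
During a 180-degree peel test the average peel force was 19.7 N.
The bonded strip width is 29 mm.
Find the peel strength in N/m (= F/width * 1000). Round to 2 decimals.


Peel strength = F/width * 1000
= 19.7 / 29 * 1000
= 679.31 N/m

679.31


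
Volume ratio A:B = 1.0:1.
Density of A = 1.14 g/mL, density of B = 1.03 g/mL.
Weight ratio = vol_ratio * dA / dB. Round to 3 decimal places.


Wt ratio = 1.0 * 1.14 / 1.03
= 1.107

1.107


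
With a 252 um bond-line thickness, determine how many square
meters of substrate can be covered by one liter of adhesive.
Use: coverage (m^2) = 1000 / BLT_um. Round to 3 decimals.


Coverage = 1000 / 252 = 3.968 m^2

3.968


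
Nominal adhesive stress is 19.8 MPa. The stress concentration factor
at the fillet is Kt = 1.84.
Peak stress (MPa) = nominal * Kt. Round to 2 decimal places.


Peak = 19.8 * 1.84 = 36.43 MPa

36.43


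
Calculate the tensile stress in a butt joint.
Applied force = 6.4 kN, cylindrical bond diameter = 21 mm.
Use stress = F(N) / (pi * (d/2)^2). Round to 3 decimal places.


A = pi * 10.5^2 = 346.3606 mm^2
sigma = 6400.0 / 346.3606 = 18.478 MPa

18.478


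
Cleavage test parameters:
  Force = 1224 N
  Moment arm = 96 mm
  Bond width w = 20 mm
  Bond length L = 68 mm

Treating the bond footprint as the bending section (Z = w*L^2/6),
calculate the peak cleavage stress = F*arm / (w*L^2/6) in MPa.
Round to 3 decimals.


M = 1224 * 96 = 117504 N*mm
Z = 20 * 68^2 / 6 = 92480 / 6 mm^3
sigma = M / Z = 6 * 117504 / 92480 = 705024 / 92480
= 7.624 MPa

7.624


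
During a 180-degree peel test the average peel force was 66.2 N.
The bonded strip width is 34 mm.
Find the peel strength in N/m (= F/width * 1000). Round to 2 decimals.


Peel strength = F/width * 1000
= 66.2 / 34 * 1000
= 1947.06 N/m

1947.06


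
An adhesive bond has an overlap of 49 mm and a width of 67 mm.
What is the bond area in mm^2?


Bond area = overlap * width
= 49 * 67
= 3283 mm^2

3283


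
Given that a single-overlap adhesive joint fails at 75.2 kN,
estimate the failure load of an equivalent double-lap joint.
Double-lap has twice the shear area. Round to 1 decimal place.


Double-lap factor = 2
Expected load = 75.2 * 2 = 150.4 kN

150.4


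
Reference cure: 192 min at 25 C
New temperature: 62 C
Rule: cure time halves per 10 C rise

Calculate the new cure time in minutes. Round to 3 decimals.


factor = 2^((62-25)/10) = 12.9960
t_new = 192 / 12.9960 = 14.774 min

14.774


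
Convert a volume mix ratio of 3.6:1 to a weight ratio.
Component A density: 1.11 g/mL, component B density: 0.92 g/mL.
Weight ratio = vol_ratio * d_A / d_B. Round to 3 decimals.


= 3.6 * 1.11 / 0.92 = 4.343

4.343


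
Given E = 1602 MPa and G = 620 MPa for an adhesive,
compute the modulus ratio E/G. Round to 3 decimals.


E/G ratio = 1602 / 620 = 2.584

2.584


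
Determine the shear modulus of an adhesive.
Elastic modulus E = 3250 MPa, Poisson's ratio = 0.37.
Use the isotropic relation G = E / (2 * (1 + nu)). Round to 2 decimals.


G = 3250 / (2*(1+0.37)) = 3250 / 2.74
= 1186.13 MPa

1186.13


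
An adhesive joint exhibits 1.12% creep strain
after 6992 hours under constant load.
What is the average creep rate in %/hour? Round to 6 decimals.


Creep rate = strain / time
= 1.12 / 6992
= 0.000160 %/h

0.000160


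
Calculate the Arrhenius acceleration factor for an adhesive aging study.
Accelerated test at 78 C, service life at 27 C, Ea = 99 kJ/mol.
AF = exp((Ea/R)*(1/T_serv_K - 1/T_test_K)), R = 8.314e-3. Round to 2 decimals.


T_test = 351.15 K, T_serv = 300.15 K
Ea/R = 99 / 0.008314 = 11907.63
AF = exp(11907.63 * (1/300.15 - 1/351.15))
= 317.95

317.95


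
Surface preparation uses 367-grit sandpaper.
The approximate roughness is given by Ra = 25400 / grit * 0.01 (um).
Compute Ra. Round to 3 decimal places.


Ra = 25400 / 367 * 0.01
= 254 / 367
= 0.692 um

0.692


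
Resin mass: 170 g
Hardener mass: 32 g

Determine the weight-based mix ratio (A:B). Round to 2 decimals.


Ratio = 170 / 32 = 5.31

5.31


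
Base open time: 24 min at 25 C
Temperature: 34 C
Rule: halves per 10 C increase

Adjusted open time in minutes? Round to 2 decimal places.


Acceleration = 2^((34-25)/10) = 1.8661
Open time = 24 / 1.8661 = 12.86 min

12.86


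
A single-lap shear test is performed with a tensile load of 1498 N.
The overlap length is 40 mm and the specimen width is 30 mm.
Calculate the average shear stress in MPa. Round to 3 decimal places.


Shear stress = F / (overlap * width)
= 1498 / (40 * 30)
= 1498 / 1200
= 1.248 MPa

1.248


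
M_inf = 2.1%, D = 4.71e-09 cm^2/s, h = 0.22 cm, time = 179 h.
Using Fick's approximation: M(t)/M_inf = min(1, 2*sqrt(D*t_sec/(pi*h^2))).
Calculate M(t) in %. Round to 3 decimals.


t = 644400 s
ratio = min(1, 2*sqrt(4.71e-09*644400/(pi*0.0484)))
= 0.282566
M(t) = 2.1 * 0.282566 = 0.593%

0.593


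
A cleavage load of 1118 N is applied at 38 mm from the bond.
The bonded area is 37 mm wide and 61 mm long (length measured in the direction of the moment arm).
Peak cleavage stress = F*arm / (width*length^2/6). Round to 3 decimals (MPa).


Moment = 1118 * 38 = 42484 N*mm
Section modulus = 37 * 3721 / 6 = 137677 / 6 mm^3
Stress = 42484 / (137677 / 6) = 254904 / 137677
= 1.851 MPa

1.851


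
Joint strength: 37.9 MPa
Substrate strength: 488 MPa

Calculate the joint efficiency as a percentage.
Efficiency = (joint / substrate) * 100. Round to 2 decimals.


Efficiency = (37.9 / 488) * 100 = 7.77%

7.77


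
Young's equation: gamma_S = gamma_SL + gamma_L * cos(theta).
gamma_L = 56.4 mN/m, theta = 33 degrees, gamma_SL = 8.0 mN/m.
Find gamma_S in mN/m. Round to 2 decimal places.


cos(33 deg) = 0.838671
gamma_S = 8.0 + 56.4 * 0.838671
= 55.30 mN/m

55.30


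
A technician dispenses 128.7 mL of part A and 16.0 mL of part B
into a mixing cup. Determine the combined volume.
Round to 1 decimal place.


Combined volume = 128.7 + 16.0
= 144.7 mL

144.7


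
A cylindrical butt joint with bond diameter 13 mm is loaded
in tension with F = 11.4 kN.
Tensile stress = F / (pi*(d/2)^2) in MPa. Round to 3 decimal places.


Area = pi * (13/2)^2 = 132.7323 mm^2
Stress = 11.4*1000 / 132.7323
= 85.887 MPa

85.887


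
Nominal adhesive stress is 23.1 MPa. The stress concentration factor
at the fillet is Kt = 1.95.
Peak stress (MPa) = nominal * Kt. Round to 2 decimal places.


Peak = 23.1 * 1.95 = 45.05 MPa

45.05


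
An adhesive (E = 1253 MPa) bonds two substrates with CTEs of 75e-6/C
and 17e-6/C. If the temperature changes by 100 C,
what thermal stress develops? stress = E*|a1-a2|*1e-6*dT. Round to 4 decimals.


Stress = 1253 * |75 - 17| * 1e-6 * 100
= 7.2674 MPa

7.2674


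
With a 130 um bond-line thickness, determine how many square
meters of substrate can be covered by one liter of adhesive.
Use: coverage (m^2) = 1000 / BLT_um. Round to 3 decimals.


Coverage = 1000 / 130 = 7.692 m^2

7.692


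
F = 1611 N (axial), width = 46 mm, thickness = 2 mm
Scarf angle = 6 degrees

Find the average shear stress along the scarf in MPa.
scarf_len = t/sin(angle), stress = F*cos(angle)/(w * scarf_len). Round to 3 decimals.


scarf_len = 2/sin(6 deg) = 19.1335
cos(6 deg) = 0.994522
stress = 1611*0.994522/(46*19.1335) = 1.820 MPa

1.820


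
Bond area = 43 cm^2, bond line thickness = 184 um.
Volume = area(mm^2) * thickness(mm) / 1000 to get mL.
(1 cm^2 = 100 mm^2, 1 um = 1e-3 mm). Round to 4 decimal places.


area_mm2 = 43 * 100 = 4300
blt_mm = 184 * 1e-3 = 0.184
vol_mm3 = 4300 * 0.184 = 791.2
vol_mL = 791.2 / 1000 = 0.7912 mL

0.7912


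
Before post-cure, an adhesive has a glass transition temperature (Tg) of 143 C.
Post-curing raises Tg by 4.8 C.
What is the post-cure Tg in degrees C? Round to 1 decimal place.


Tg_post = Tg_base + delta_Tg
= 143 + 4.8
= 147.8 C

147.8


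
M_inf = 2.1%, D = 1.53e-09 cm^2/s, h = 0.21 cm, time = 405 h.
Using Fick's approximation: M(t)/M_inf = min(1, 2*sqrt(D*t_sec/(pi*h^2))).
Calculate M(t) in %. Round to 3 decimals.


t = 1458000 s
ratio = min(1, 2*sqrt(1.53e-09*1458000/(pi*0.0441)))
= 0.253782
M(t) = 2.1 * 0.253782 = 0.533%

0.533


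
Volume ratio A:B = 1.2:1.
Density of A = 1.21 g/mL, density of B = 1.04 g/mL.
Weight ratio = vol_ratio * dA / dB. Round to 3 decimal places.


Wt ratio = 1.2 * 1.21 / 1.04
= 1.396

1.396


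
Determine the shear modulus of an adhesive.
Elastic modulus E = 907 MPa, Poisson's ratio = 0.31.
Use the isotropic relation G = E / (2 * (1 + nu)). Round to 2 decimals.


G = 907 / (2*(1+0.31)) = 907 / 2.62
= 346.18 MPa

346.18


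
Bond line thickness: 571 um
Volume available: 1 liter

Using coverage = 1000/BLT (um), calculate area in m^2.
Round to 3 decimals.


1 L = 1e6 mm^3, thickness = 571 um = 0.571 mm
Area = 1e6 / 0.571 mm^2 = (1e6 / 0.571) / 1e6 m^2 = 1000 / 571 m^2
= 1.751 m^2

1.751


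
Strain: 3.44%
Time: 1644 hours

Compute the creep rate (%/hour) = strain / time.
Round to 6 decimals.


Creep rate = 3.44 / 1644
= 0.002092 %/h

0.002092


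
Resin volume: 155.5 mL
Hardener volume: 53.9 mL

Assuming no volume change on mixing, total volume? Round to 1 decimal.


V_total = 155.5 + 53.9 = 209.4 mL

209.4


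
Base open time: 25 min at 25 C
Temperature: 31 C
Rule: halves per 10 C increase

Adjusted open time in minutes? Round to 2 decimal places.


Acceleration = 2^((31-25)/10) = 1.5157
Open time = 25 / 1.5157 = 16.49 min

16.49


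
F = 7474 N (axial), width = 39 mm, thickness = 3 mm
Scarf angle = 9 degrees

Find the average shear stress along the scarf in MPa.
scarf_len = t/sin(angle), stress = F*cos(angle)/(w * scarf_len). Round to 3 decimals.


scarf_len = 3/sin(9 deg) = 19.1774
cos(9 deg) = 0.987688
stress = 7474*0.987688/(39*19.1774) = 9.870 MPa

9.870


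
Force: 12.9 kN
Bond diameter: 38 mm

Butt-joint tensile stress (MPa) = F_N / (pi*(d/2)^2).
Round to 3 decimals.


F_N = 12.9 * 1000 = 12900.0 N
A = pi*(19.0)^2 = 1134.1149 mm^2
stress = 12900.0 / 1134.1149 = 11.375 MPa

11.375


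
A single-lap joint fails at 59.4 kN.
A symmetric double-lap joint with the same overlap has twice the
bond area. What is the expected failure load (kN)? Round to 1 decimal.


Double-lap load = 2 * 59.4 = 118.8 kN

118.8


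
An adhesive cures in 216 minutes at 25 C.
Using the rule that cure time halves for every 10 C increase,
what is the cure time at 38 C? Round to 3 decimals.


Factor = 2^((38 - 25) / 10) = 2.4623
Cure time = 216 / 2.4623
= 87.723 minutes

87.723


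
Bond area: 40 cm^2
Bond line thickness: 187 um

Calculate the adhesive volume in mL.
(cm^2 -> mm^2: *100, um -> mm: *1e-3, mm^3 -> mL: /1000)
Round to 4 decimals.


V = 40*100 * 187*1e-3 / 1000
= 0.7480 mL

0.7480


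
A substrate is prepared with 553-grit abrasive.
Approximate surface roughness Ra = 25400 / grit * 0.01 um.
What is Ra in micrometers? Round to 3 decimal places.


Ra = 25400 / 553 * 0.01 = 0.459 um

0.459


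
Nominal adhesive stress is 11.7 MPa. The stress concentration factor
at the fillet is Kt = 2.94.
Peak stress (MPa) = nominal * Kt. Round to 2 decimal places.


Peak = 11.7 * 2.94 = 34.40 MPa

34.40


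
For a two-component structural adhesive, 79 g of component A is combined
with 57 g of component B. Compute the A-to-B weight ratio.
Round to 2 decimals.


Weight ratio A:B = 79 / 57
= 1.39

1.39


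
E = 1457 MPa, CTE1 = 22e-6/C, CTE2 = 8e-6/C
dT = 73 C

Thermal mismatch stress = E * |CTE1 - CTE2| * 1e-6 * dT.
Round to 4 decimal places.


= 1457 * 14e-6 * 73
= 1.4891 MPa

1.4891


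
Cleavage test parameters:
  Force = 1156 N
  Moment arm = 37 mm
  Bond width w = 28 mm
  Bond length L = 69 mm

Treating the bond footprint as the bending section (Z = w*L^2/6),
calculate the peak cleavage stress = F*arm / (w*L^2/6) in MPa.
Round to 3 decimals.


M = 1156 * 37 = 42772 N*mm
Z = 28 * 69^2 / 6 = 133308 / 6 mm^3
sigma = M / Z = 6 * 42772 / 133308 = 256632 / 133308
= 1.925 MPa

1.925


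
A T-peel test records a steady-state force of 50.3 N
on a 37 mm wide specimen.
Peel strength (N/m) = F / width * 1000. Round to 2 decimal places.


Peel strength = 50.3 / 37 * 1000
= 1359.46 N/m

1359.46


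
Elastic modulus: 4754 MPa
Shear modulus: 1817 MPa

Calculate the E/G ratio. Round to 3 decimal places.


E / G = 4754 / 1817 = 2.616

2.616


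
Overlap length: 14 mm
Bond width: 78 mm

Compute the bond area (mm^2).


Bond area = 14 * 78 = 1092 mm^2

1092


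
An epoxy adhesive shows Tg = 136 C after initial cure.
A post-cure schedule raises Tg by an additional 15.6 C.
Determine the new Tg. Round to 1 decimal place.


New Tg = 136 + 15.6
= 151.6 C

151.6


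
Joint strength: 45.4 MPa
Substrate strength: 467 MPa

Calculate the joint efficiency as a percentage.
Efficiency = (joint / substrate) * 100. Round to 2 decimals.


Efficiency = (45.4 / 467) * 100 = 9.72%

9.72


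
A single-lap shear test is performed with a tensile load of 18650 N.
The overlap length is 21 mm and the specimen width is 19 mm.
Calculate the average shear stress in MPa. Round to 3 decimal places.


Shear stress = F / (overlap * width)
= 18650 / (21 * 19)
= 18650 / 399
= 46.742 MPa

46.742


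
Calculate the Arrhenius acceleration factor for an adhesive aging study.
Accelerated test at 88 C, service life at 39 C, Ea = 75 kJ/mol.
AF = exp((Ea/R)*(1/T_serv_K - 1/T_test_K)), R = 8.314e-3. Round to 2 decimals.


T_test = 361.15 K, T_serv = 312.15 K
Ea/R = 75 / 0.008314 = 9020.93
AF = exp(9020.93 * (1/312.15 - 1/361.15))
= 50.45

50.45


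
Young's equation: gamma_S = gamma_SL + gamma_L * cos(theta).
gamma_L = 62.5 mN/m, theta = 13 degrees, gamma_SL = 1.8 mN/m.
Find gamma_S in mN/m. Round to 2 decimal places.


cos(13 deg) = 0.974370
gamma_S = 1.8 + 62.5 * 0.974370
= 62.70 mN/m

62.70


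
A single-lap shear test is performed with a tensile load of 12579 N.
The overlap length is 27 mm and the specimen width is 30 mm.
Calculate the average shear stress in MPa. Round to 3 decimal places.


Shear stress = F / (overlap * width)
= 12579 / (27 * 30)
= 12579 / 810
= 15.530 MPa

15.530


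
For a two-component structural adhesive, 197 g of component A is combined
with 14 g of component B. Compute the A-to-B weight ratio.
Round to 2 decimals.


Weight ratio A:B = 197 / 14
= 14.07

14.07


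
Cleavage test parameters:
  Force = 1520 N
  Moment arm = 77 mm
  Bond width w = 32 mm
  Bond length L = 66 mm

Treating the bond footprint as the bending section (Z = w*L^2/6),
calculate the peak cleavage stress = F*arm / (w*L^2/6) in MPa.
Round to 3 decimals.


M = 1520 * 77 = 117040 N*mm
Z = 32 * 66^2 / 6 = 139392 / 6 mm^3
sigma = M / Z = 6 * 117040 / 139392 = 702240 / 139392
= 5.038 MPa

5.038


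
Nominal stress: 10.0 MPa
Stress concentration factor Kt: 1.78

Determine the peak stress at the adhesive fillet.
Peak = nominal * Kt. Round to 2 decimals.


Peak stress = 10.0 * 1.78
= 17.80 MPa

17.80


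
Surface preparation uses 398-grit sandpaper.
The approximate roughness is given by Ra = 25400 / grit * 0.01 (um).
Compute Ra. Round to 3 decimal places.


Ra = 25400 / 398 * 0.01
= 254 / 398
= 0.638 um

0.638


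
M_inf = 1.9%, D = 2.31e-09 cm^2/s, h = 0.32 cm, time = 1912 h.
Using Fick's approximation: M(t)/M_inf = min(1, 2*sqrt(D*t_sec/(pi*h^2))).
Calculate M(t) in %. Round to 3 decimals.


t = 6883200 s
ratio = min(1, 2*sqrt(2.31e-09*6883200/(pi*0.1024)))
= 0.444638
M(t) = 1.9 * 0.444638 = 0.845%

0.845


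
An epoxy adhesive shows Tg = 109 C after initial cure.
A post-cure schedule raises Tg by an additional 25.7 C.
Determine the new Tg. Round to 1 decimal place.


New Tg = 109 + 25.7
= 134.7 C

134.7


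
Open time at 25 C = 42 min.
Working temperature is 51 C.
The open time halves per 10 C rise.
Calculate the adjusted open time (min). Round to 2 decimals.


factor = 2^((51 - 25) / 10) = 6.0629
ot = 42 / 6.0629 = 6.93 min

6.93


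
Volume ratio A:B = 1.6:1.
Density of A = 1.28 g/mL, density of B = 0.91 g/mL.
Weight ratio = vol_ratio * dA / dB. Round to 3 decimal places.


Wt ratio = 1.6 * 1.28 / 0.91
= 2.251

2.251


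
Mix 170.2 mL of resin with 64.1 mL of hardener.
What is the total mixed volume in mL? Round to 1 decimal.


Total = 170.2 + 64.1 = 234.3 mL

234.3


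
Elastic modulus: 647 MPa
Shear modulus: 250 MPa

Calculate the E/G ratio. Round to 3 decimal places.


E / G = 647 / 250 = 2.588

2.588


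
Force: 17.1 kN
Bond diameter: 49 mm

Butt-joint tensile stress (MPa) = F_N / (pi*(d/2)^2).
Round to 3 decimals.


F_N = 17.1 * 1000 = 17100.0 N
A = pi*(24.5)^2 = 1885.7410 mm^2
stress = 17100.0 / 1885.7410 = 9.068 MPa

9.068


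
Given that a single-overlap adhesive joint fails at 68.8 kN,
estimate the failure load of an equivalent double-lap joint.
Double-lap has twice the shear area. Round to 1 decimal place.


Double-lap factor = 2
Expected load = 68.8 * 2 = 137.6 kN

137.6


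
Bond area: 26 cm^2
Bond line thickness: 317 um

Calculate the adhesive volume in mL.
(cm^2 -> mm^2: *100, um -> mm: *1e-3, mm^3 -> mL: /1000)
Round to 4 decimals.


V = 26*100 * 317*1e-3 / 1000
= 0.8242 mL

0.8242


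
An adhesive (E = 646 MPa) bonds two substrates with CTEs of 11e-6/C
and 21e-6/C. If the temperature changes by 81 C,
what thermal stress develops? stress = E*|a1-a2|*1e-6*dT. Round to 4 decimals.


Stress = 646 * |11 - 21| * 1e-6 * 81
= 0.5233 MPa

0.5233


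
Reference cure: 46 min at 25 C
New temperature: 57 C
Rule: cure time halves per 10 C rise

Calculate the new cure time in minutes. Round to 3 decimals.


factor = 2^((57-25)/10) = 9.1896
t_new = 46 / 9.1896 = 5.006 min

5.006


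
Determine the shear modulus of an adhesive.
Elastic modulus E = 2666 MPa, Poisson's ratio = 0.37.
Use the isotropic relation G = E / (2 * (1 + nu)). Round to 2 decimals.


G = 2666 / (2*(1+0.37)) = 2666 / 2.74
= 972.99 MPa

972.99


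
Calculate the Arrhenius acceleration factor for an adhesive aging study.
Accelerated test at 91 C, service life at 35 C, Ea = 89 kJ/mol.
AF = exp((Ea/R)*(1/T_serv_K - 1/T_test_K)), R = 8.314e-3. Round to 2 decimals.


T_test = 364.15 K, T_serv = 308.15 K
Ea/R = 89 / 0.008314 = 10704.84
AF = exp(10704.84 * (1/308.15 - 1/364.15))
= 208.99

208.99


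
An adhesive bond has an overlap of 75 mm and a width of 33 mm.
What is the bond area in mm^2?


Bond area = overlap * width
= 75 * 33
= 2475 mm^2

2475


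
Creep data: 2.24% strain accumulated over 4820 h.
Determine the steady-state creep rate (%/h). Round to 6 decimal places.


Rate = 2.24 / 4820 = 0.000465 %/h

0.000465


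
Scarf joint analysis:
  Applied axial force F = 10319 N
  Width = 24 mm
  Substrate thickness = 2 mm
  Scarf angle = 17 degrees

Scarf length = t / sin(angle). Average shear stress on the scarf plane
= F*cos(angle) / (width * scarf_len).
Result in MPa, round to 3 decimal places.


Scarf length = 2 / sin(17 deg) = 6.8406 mm
cos(17 deg) = 0.956305
Shear = 10319 * 0.956305 / (24 * 6.8406)
= 60.107 MPa

60.107


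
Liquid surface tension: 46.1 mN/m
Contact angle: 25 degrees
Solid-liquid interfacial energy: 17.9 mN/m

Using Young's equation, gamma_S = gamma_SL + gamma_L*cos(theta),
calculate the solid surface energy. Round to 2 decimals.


gamma_S = 17.9 + 46.1 * cos(25)
= 59.68 mN/m

59.68


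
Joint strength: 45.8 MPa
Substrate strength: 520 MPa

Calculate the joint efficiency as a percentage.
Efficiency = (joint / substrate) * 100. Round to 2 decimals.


Efficiency = (45.8 / 520) * 100 = 8.81%

8.81


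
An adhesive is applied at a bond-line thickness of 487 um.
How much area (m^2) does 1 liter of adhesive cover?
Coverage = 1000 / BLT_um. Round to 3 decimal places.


Coverage = 1000 / 487 = 2.053 m^2

2.053


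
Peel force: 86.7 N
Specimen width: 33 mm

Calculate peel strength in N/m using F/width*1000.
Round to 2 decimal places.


Peel strength = 86.7 / 33 * 1000 = 2627.27 N/m

2627.27


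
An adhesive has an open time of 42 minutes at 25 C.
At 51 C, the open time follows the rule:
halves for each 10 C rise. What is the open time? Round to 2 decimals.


Factor = 2^((51-25)/10) = 6.0629
Open time = 42 / 6.0629 = 6.93 min

6.93


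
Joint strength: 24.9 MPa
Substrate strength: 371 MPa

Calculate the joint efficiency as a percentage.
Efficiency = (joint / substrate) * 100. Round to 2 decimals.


Efficiency = (24.9 / 371) * 100 = 6.71%

6.71


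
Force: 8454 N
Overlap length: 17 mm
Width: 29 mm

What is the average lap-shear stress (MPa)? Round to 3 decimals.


Average shear stress = F / (overlap * width)
= 8454 / (17 * 29)
= 17.148 MPa

17.148


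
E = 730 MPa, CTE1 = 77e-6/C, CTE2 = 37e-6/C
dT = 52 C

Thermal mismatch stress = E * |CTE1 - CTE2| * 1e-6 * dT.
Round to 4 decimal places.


= 730 * 40e-6 * 52
= 1.5184 MPa

1.5184


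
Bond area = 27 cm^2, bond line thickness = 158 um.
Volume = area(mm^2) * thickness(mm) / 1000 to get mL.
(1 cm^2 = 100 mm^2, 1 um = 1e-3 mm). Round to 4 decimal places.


area_mm2 = 27 * 100 = 2700
blt_mm = 158 * 1e-3 = 0.158
vol_mm3 = 2700 * 0.158 = 426.6
vol_mL = 426.6 / 1000 = 0.4266 mL

0.4266


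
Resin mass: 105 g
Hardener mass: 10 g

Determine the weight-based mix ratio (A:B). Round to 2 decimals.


Ratio = 105 / 10 = 10.50

10.50


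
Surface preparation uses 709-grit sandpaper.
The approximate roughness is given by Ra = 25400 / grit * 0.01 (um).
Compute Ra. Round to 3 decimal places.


Ra = 25400 / 709 * 0.01
= 254 / 709
= 0.358 um

0.358


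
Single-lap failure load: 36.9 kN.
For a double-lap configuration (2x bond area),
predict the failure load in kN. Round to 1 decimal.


Failure load = 36.9 * 2 = 73.8 kN

73.8


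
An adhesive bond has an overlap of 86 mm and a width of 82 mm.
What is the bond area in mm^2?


Bond area = overlap * width
= 86 * 82
= 7052 mm^2

7052


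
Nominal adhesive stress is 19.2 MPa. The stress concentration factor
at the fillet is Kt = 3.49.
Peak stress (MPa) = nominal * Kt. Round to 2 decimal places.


Peak = 19.2 * 3.49 = 67.01 MPa

67.01


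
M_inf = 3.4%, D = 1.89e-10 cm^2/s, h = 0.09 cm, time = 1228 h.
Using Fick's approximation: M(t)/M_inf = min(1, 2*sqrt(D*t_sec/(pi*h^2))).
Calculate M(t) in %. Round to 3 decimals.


t = 4420800 s
ratio = min(1, 2*sqrt(1.89e-10*4420800/(pi*0.0081)))
= 0.362405
M(t) = 3.4 * 0.362405 = 1.232%

1.232


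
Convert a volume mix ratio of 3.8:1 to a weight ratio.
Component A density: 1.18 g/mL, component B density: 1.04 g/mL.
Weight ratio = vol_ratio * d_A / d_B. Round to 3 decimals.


= 3.8 * 1.18 / 1.04 = 4.312

4.312


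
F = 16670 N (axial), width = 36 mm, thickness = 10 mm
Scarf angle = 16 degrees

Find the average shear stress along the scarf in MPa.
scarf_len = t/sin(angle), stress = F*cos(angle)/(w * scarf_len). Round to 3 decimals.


scarf_len = 10/sin(16 deg) = 36.2796
cos(16 deg) = 0.961262
stress = 16670*0.961262/(36*36.2796) = 12.269 MPa

12.269


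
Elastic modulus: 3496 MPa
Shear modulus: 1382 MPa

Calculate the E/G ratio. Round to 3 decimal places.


E / G = 3496 / 1382 = 2.530

2.530


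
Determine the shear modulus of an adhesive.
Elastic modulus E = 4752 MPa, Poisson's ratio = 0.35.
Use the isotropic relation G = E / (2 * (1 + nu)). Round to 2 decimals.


G = 4752 / (2*(1+0.35)) = 4752 / 2.70
= 1760.00 MPa

1760.00


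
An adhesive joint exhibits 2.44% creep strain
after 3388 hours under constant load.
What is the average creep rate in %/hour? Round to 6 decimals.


Creep rate = strain / time
= 2.44 / 3388
= 0.000720 %/h

0.000720


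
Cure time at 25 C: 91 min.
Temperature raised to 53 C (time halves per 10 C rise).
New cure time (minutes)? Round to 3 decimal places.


Acceleration factor = 2^(28/10) = 6.9644
New time = 91 / 6.9644 = 13.066 min

13.066


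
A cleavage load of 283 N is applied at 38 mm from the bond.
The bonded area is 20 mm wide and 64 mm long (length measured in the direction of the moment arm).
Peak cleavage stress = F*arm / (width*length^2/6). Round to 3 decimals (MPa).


Moment = 283 * 38 = 10754 N*mm
Section modulus = 20 * 4096 / 6 = 81920 / 6 mm^3
Stress = 10754 / (81920 / 6) = 64524 / 81920
= 0.788 MPa

0.788


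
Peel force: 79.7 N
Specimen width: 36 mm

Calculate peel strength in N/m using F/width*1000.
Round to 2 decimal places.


Peel strength = 79.7 / 36 * 1000 = 2213.89 N/m

2213.89


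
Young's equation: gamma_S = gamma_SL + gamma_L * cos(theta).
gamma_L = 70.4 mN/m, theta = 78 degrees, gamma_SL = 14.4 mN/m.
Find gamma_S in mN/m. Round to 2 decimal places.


cos(78 deg) = 0.207912
gamma_S = 14.4 + 70.4 * 0.207912
= 29.04 mN/m

29.04


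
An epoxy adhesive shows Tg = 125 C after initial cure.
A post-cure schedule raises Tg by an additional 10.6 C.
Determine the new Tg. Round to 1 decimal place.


New Tg = 125 + 10.6
= 135.6 C

135.6


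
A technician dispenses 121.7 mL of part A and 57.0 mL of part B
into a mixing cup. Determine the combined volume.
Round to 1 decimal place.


Combined volume = 121.7 + 57.0
= 178.7 mL

178.7


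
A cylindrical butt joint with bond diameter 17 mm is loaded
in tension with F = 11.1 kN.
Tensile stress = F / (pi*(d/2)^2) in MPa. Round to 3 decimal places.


Area = pi * (17/2)^2 = 226.9801 mm^2
Stress = 11.1*1000 / 226.9801
= 48.903 MPa

48.903


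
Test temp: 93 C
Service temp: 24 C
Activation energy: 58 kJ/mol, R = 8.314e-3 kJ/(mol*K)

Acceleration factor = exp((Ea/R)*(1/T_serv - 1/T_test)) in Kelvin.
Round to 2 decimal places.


AF = exp((58/0.008314)*(1/297.15 - 1/366.15))
= 83.44

83.44


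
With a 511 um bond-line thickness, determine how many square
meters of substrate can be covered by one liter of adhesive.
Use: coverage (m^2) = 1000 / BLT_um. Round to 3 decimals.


Coverage = 1000 / 511 = 1.957 m^2

1.957


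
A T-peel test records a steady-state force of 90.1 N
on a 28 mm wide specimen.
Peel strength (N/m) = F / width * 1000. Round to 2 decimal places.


Peel strength = 90.1 / 28 * 1000
= 3217.86 N/m

3217.86


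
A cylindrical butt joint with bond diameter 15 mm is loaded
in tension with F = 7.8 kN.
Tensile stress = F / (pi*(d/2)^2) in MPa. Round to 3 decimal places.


Area = pi * (15/2)^2 = 176.7146 mm^2
Stress = 7.8*1000 / 176.7146
= 44.139 MPa

44.139


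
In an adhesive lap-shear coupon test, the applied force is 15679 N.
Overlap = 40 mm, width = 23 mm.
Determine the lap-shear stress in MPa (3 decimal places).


stress = F / (overlap * width)
= 15679 / (40 * 23)
= 17.042 MPa

17.042


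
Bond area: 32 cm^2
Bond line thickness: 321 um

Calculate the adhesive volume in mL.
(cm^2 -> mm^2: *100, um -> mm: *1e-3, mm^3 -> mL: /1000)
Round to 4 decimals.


V = 32*100 * 321*1e-3 / 1000
= 1.0272 mL

1.0272


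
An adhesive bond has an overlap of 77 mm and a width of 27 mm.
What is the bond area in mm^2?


Bond area = overlap * width
= 77 * 27
= 2079 mm^2

2079


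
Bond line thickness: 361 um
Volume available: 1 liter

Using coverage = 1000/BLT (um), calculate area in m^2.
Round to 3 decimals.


1 L = 1e6 mm^3, thickness = 361 um = 0.361 mm
Area = 1e6 / 0.361 mm^2 = (1e6 / 0.361) / 1e6 m^2 = 1000 / 361 m^2
= 2.770 m^2

2.770


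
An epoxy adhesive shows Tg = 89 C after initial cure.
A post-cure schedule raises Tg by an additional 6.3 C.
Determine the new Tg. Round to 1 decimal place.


New Tg = 89 + 6.3
= 95.3 C

95.3


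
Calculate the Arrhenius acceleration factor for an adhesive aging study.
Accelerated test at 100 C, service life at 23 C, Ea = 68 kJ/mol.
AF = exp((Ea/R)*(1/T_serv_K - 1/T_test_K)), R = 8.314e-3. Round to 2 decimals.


T_test = 373.15 K, T_serv = 296.15 K
Ea/R = 68 / 0.008314 = 8178.98
AF = exp(8178.98 * (1/296.15 - 1/373.15))
= 298.55

298.55


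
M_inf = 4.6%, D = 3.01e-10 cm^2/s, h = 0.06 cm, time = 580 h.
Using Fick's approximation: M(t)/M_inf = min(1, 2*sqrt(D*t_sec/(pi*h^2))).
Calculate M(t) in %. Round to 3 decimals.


t = 2088000 s
ratio = min(1, 2*sqrt(3.01e-10*2088000/(pi*0.0036)))
= 0.471468
M(t) = 4.6 * 0.471468 = 2.169%

2.169


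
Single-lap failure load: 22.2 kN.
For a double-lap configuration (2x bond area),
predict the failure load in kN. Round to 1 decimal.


Failure load = 22.2 * 2 = 44.4 kN

44.4


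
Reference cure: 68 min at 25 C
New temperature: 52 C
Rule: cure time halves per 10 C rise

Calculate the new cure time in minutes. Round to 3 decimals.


factor = 2^((52-25)/10) = 6.4980
t_new = 68 / 6.4980 = 10.465 min

10.465


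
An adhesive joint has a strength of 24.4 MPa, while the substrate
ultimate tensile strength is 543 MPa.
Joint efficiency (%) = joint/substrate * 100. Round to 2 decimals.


Efficiency = 24.4 / 543 * 100
= 4.49%

4.49
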